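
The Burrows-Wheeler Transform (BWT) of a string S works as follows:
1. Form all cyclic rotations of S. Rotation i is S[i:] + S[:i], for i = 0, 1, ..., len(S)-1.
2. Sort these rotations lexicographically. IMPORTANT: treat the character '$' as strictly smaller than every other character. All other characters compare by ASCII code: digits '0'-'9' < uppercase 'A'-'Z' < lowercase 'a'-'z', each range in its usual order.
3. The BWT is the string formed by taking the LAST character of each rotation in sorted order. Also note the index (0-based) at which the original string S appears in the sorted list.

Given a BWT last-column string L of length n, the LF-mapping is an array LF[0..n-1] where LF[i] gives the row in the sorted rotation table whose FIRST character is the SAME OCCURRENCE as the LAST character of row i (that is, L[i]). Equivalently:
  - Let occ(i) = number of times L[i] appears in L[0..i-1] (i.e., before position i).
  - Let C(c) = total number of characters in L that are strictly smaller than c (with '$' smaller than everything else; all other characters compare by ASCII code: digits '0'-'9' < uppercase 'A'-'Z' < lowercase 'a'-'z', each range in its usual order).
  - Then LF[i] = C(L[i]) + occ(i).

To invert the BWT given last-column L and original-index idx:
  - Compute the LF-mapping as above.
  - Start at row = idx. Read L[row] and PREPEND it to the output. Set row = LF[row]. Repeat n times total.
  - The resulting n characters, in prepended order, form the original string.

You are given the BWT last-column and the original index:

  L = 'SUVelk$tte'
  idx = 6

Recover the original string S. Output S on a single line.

Answer: kettleVUS$

Derivation:
LF mapping: 1 2 3 4 7 6 0 8 9 5
Walk LF starting at row 6, prepending L[row]:
  step 1: row=6, L[6]='$', prepend. Next row=LF[6]=0
  step 2: row=0, L[0]='S', prepend. Next row=LF[0]=1
  step 3: row=1, L[1]='U', prepend. Next row=LF[1]=2
  step 4: row=2, L[2]='V', prepend. Next row=LF[2]=3
  step 5: row=3, L[3]='e', prepend. Next row=LF[3]=4
  step 6: row=4, L[4]='l', prepend. Next row=LF[4]=7
  step 7: row=7, L[7]='t', prepend. Next row=LF[7]=8
  step 8: row=8, L[8]='t', prepend. Next row=LF[8]=9
  step 9: row=9, L[9]='e', prepend. Next row=LF[9]=5
  step 10: row=5, L[5]='k', prepend. Next row=LF[5]=6
Reversed output: kettleVUS$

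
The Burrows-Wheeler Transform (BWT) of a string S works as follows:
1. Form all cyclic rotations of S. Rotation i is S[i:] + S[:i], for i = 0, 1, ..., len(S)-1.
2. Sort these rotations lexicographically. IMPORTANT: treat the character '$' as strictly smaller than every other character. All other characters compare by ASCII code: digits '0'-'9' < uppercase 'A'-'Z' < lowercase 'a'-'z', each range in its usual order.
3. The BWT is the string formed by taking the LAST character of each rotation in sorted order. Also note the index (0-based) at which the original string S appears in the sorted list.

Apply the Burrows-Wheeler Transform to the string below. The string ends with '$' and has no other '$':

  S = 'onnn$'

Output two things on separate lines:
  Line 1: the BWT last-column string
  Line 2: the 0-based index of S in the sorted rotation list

Answer: nnno$
4

Derivation:
All 5 rotations (rotation i = S[i:]+S[:i]):
  rot[0] = onnn$
  rot[1] = nnn$o
  rot[2] = nn$on
  rot[3] = n$onn
  rot[4] = $onnn
Sorted (with $ < everything):
  sorted[0] = $onnn  (last char: 'n')
  sorted[1] = n$onn  (last char: 'n')
  sorted[2] = nn$on  (last char: 'n')
  sorted[3] = nnn$o  (last char: 'o')
  sorted[4] = onnn$  (last char: '$')
Last column: nnno$
Original string S is at sorted index 4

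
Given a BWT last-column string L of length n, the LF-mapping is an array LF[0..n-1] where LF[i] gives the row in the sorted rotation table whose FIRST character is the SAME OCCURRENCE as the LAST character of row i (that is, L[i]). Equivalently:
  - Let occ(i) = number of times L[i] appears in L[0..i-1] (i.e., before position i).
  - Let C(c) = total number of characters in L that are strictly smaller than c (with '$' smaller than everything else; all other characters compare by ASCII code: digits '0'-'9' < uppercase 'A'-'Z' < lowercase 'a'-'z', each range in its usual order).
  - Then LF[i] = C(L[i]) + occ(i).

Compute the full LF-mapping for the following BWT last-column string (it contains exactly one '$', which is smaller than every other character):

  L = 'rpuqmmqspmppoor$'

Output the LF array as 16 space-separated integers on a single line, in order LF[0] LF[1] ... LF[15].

Answer: 12 6 15 10 1 2 11 14 7 3 8 9 4 5 13 0

Derivation:
Char counts: '$':1, 'm':3, 'o':2, 'p':4, 'q':2, 'r':2, 's':1, 'u':1
C (first-col start): C('$')=0, C('m')=1, C('o')=4, C('p')=6, C('q')=10, C('r')=12, C('s')=14, C('u')=15
L[0]='r': occ=0, LF[0]=C('r')+0=12+0=12
L[1]='p': occ=0, LF[1]=C('p')+0=6+0=6
L[2]='u': occ=0, LF[2]=C('u')+0=15+0=15
L[3]='q': occ=0, LF[3]=C('q')+0=10+0=10
L[4]='m': occ=0, LF[4]=C('m')+0=1+0=1
L[5]='m': occ=1, LF[5]=C('m')+1=1+1=2
L[6]='q': occ=1, LF[6]=C('q')+1=10+1=11
L[7]='s': occ=0, LF[7]=C('s')+0=14+0=14
L[8]='p': occ=1, LF[8]=C('p')+1=6+1=7
L[9]='m': occ=2, LF[9]=C('m')+2=1+2=3
L[10]='p': occ=2, LF[10]=C('p')+2=6+2=8
L[11]='p': occ=3, LF[11]=C('p')+3=6+3=9
L[12]='o': occ=0, LF[12]=C('o')+0=4+0=4
L[13]='o': occ=1, LF[13]=C('o')+1=4+1=5
L[14]='r': occ=1, LF[14]=C('r')+1=12+1=13
L[15]='$': occ=0, LF[15]=C('$')+0=0+0=0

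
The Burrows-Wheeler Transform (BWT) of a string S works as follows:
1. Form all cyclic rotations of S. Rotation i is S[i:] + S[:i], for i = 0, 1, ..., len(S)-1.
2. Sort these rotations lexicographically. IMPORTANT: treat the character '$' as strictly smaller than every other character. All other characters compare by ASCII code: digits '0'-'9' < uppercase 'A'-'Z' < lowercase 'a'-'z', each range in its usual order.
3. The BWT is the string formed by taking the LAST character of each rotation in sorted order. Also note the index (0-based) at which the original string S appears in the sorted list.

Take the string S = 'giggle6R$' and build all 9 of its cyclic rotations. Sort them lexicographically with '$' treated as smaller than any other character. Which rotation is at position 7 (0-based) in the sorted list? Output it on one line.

Answer: iggle6R$g

Derivation:
All 9 rotations (rotation i = S[i:]+S[:i]):
  rot[0] = giggle6R$
  rot[1] = iggle6R$g
  rot[2] = ggle6R$gi
  rot[3] = gle6R$gig
  rot[4] = le6R$gigg
  rot[5] = e6R$giggl
  rot[6] = 6R$giggle
  rot[7] = R$giggle6
  rot[8] = $giggle6R
Sorted (with $ < everything):
  sorted[0] = $giggle6R
  sorted[1] = 6R$giggle
  sorted[2] = R$giggle6
  sorted[3] = e6R$giggl
  sorted[4] = ggle6R$gi
  sorted[5] = giggle6R$
  sorted[6] = gle6R$gig
  sorted[7] = iggle6R$g
  sorted[8] = le6R$gigg
sorted[7] = iggle6R$g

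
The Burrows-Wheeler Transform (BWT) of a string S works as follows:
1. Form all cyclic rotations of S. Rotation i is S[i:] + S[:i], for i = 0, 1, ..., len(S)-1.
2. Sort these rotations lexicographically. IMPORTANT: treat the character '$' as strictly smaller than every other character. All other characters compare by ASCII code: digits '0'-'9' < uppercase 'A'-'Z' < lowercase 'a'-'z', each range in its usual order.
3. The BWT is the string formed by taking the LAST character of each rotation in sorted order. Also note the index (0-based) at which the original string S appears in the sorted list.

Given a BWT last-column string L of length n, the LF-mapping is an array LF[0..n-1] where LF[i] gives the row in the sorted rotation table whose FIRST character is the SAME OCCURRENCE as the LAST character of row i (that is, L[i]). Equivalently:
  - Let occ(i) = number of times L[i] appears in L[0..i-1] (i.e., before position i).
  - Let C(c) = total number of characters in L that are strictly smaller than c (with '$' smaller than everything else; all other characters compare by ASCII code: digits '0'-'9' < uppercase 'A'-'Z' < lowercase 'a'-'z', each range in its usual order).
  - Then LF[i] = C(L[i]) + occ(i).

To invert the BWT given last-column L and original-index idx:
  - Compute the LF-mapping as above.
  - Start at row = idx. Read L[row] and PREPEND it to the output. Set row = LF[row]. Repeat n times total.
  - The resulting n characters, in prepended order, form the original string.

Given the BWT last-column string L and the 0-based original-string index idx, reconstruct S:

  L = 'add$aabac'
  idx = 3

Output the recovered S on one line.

Answer: abcdaada$

Derivation:
LF mapping: 1 7 8 0 2 3 5 4 6
Walk LF starting at row 3, prepending L[row]:
  step 1: row=3, L[3]='$', prepend. Next row=LF[3]=0
  step 2: row=0, L[0]='a', prepend. Next row=LF[0]=1
  step 3: row=1, L[1]='d', prepend. Next row=LF[1]=7
  step 4: row=7, L[7]='a', prepend. Next row=LF[7]=4
  step 5: row=4, L[4]='a', prepend. Next row=LF[4]=2
  step 6: row=2, L[2]='d', prepend. Next row=LF[2]=8
  step 7: row=8, L[8]='c', prepend. Next row=LF[8]=6
  step 8: row=6, L[6]='b', prepend. Next row=LF[6]=5
  step 9: row=5, L[5]='a', prepend. Next row=LF[5]=3
Reversed output: abcdaada$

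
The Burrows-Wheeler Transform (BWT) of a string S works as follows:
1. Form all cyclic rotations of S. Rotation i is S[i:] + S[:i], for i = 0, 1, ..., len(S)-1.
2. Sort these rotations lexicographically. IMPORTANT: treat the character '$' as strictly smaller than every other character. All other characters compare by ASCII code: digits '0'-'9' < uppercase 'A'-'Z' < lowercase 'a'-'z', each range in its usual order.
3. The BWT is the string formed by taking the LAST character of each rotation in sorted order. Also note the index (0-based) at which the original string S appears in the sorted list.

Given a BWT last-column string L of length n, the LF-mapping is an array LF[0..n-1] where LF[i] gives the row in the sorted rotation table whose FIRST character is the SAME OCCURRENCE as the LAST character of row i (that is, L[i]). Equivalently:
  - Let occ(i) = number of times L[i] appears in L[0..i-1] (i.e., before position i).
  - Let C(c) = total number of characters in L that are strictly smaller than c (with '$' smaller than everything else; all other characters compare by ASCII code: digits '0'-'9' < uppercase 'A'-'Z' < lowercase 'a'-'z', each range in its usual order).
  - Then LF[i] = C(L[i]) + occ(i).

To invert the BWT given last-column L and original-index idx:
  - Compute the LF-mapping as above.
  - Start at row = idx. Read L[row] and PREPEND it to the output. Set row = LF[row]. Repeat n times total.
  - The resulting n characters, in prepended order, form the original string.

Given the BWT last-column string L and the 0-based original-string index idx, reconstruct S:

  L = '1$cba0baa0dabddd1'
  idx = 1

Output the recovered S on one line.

LF mapping: 3 0 12 9 5 1 10 6 7 2 13 8 11 14 15 16 4
Walk LF starting at row 1, prepending L[row]:
  step 1: row=1, L[1]='$', prepend. Next row=LF[1]=0
  step 2: row=0, L[0]='1', prepend. Next row=LF[0]=3
  step 3: row=3, L[3]='b', prepend. Next row=LF[3]=9
  step 4: row=9, L[9]='0', prepend. Next row=LF[9]=2
  step 5: row=2, L[2]='c', prepend. Next row=LF[2]=12
  step 6: row=12, L[12]='b', prepend. Next row=LF[12]=11
  step 7: row=11, L[11]='a', prepend. Next row=LF[11]=8
  step 8: row=8, L[8]='a', prepend. Next row=LF[8]=7
  step 9: row=7, L[7]='a', prepend. Next row=LF[7]=6
  step 10: row=6, L[6]='b', prepend. Next row=LF[6]=10
  step 11: row=10, L[10]='d', prepend. Next row=LF[10]=13
  step 12: row=13, L[13]='d', prepend. Next row=LF[13]=14
  step 13: row=14, L[14]='d', prepend. Next row=LF[14]=15
  step 14: row=15, L[15]='d', prepend. Next row=LF[15]=16
  step 15: row=16, L[16]='1', prepend. Next row=LF[16]=4
  step 16: row=4, L[4]='a', prepend. Next row=LF[4]=5
  step 17: row=5, L[5]='0', prepend. Next row=LF[5]=1
Reversed output: 0a1ddddbaaabc0b1$

Answer: 0a1ddddbaaabc0b1$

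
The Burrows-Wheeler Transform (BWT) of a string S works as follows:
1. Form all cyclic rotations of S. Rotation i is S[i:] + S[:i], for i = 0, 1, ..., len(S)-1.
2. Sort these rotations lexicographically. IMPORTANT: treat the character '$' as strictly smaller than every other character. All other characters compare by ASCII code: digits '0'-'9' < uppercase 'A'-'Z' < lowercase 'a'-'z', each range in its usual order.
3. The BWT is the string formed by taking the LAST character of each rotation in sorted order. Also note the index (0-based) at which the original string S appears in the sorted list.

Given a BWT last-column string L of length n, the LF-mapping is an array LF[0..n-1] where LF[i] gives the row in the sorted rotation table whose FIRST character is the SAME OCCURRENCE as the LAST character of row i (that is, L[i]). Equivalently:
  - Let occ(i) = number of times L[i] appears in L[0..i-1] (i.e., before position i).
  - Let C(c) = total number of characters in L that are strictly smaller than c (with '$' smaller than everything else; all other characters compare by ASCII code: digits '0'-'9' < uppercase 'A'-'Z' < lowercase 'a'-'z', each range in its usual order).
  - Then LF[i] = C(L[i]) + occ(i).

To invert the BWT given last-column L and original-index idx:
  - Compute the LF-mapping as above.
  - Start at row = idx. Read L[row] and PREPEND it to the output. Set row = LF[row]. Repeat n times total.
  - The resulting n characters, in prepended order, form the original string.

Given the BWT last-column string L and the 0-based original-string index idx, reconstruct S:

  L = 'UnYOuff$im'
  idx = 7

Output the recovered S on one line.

LF mapping: 2 8 3 1 9 4 5 0 6 7
Walk LF starting at row 7, prepending L[row]:
  step 1: row=7, L[7]='$', prepend. Next row=LF[7]=0
  step 2: row=0, L[0]='U', prepend. Next row=LF[0]=2
  step 3: row=2, L[2]='Y', prepend. Next row=LF[2]=3
  step 4: row=3, L[3]='O', prepend. Next row=LF[3]=1
  step 5: row=1, L[1]='n', prepend. Next row=LF[1]=8
  step 6: row=8, L[8]='i', prepend. Next row=LF[8]=6
  step 7: row=6, L[6]='f', prepend. Next row=LF[6]=5
  step 8: row=5, L[5]='f', prepend. Next row=LF[5]=4
  step 9: row=4, L[4]='u', prepend. Next row=LF[4]=9
  step 10: row=9, L[9]='m', prepend. Next row=LF[9]=7
Reversed output: muffinOYU$

Answer: muffinOYU$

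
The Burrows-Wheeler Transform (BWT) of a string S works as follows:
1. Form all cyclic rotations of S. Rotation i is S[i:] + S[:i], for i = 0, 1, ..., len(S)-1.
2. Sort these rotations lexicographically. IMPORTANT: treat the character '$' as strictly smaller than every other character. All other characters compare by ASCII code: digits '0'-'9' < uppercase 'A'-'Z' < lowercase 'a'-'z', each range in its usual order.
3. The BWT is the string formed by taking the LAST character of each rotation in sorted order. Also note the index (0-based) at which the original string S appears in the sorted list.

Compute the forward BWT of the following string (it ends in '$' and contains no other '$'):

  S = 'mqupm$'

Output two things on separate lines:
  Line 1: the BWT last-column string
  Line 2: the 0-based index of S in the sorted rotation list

Answer: mp$umq
2

Derivation:
All 6 rotations (rotation i = S[i:]+S[:i]):
  rot[0] = mqupm$
  rot[1] = qupm$m
  rot[2] = upm$mq
  rot[3] = pm$mqu
  rot[4] = m$mqup
  rot[5] = $mqupm
Sorted (with $ < everything):
  sorted[0] = $mqupm  (last char: 'm')
  sorted[1] = m$mqup  (last char: 'p')
  sorted[2] = mqupm$  (last char: '$')
  sorted[3] = pm$mqu  (last char: 'u')
  sorted[4] = qupm$m  (last char: 'm')
  sorted[5] = upm$mq  (last char: 'q')
Last column: mp$umq
Original string S is at sorted index 2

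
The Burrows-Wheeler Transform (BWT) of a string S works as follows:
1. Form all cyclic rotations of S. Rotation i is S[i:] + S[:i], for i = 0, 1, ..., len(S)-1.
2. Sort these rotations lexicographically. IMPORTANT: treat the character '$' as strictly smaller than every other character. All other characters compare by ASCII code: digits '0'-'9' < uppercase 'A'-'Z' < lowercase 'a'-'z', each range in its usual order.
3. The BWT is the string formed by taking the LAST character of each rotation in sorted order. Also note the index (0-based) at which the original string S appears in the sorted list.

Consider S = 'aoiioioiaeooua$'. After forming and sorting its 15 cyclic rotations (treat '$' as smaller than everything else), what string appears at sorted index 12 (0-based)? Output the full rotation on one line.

Answer: ooua$aoiioioiae

Derivation:
All 15 rotations (rotation i = S[i:]+S[:i]):
  rot[0] = aoiioioiaeooua$
  rot[1] = oiioioiaeooua$a
  rot[2] = iioioiaeooua$ao
  rot[3] = ioioiaeooua$aoi
  rot[4] = oioiaeooua$aoii
  rot[5] = ioiaeooua$aoiio
  rot[6] = oiaeooua$aoiioi
  rot[7] = iaeooua$aoiioio
  rot[8] = aeooua$aoiioioi
  rot[9] = eooua$aoiioioia
  rot[10] = ooua$aoiioioiae
  rot[11] = oua$aoiioioiaeo
  rot[12] = ua$aoiioioiaeoo
  rot[13] = a$aoiioioiaeoou
  rot[14] = $aoiioioiaeooua
Sorted (with $ < everything):
  sorted[0] = $aoiioioiaeooua
  sorted[1] = a$aoiioioiaeoou
  sorted[2] = aeooua$aoiioioi
  sorted[3] = aoiioioiaeooua$
  sorted[4] = eooua$aoiioioia
  sorted[5] = iaeooua$aoiioio
  sorted[6] = iioioiaeooua$ao
  sorted[7] = ioiaeooua$aoiio
  sorted[8] = ioioiaeooua$aoi
  sorted[9] = oiaeooua$aoiioi
  sorted[10] = oiioioiaeooua$a
  sorted[11] = oioiaeooua$aoii
  sorted[12] = ooua$aoiioioiae
  sorted[13] = oua$aoiioioiaeo
  sorted[14] = ua$aoiioioiaeoo
sorted[12] = ooua$aoiioioiae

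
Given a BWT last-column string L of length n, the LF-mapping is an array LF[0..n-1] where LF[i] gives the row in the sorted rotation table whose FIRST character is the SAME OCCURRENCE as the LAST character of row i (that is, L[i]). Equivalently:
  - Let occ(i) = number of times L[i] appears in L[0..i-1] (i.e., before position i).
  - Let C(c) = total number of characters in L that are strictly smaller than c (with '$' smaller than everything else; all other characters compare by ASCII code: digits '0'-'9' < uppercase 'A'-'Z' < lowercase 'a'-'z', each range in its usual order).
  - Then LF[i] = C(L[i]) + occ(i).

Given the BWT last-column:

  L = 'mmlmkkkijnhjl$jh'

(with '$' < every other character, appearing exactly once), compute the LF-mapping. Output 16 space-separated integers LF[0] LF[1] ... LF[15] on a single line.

Char counts: '$':1, 'h':2, 'i':1, 'j':3, 'k':3, 'l':2, 'm':3, 'n':1
C (first-col start): C('$')=0, C('h')=1, C('i')=3, C('j')=4, C('k')=7, C('l')=10, C('m')=12, C('n')=15
L[0]='m': occ=0, LF[0]=C('m')+0=12+0=12
L[1]='m': occ=1, LF[1]=C('m')+1=12+1=13
L[2]='l': occ=0, LF[2]=C('l')+0=10+0=10
L[3]='m': occ=2, LF[3]=C('m')+2=12+2=14
L[4]='k': occ=0, LF[4]=C('k')+0=7+0=7
L[5]='k': occ=1, LF[5]=C('k')+1=7+1=8
L[6]='k': occ=2, LF[6]=C('k')+2=7+2=9
L[7]='i': occ=0, LF[7]=C('i')+0=3+0=3
L[8]='j': occ=0, LF[8]=C('j')+0=4+0=4
L[9]='n': occ=0, LF[9]=C('n')+0=15+0=15
L[10]='h': occ=0, LF[10]=C('h')+0=1+0=1
L[11]='j': occ=1, LF[11]=C('j')+1=4+1=5
L[12]='l': occ=1, LF[12]=C('l')+1=10+1=11
L[13]='$': occ=0, LF[13]=C('$')+0=0+0=0
L[14]='j': occ=2, LF[14]=C('j')+2=4+2=6
L[15]='h': occ=1, LF[15]=C('h')+1=1+1=2

Answer: 12 13 10 14 7 8 9 3 4 15 1 5 11 0 6 2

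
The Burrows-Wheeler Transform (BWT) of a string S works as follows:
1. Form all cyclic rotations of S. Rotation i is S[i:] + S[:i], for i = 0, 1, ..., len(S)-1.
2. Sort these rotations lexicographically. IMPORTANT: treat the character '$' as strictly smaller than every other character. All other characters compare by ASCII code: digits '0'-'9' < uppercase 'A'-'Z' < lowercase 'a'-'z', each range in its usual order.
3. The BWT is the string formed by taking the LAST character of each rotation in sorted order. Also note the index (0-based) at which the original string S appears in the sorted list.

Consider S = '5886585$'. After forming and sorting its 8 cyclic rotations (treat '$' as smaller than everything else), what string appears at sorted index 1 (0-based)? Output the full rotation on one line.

Answer: 5$588658

Derivation:
All 8 rotations (rotation i = S[i:]+S[:i]):
  rot[0] = 5886585$
  rot[1] = 886585$5
  rot[2] = 86585$58
  rot[3] = 6585$588
  rot[4] = 585$5886
  rot[5] = 85$58865
  rot[6] = 5$588658
  rot[7] = $5886585
Sorted (with $ < everything):
  sorted[0] = $5886585
  sorted[1] = 5$588658
  sorted[2] = 585$5886
  sorted[3] = 5886585$
  sorted[4] = 6585$588
  sorted[5] = 85$58865
  sorted[6] = 86585$58
  sorted[7] = 886585$5
sorted[1] = 5$588658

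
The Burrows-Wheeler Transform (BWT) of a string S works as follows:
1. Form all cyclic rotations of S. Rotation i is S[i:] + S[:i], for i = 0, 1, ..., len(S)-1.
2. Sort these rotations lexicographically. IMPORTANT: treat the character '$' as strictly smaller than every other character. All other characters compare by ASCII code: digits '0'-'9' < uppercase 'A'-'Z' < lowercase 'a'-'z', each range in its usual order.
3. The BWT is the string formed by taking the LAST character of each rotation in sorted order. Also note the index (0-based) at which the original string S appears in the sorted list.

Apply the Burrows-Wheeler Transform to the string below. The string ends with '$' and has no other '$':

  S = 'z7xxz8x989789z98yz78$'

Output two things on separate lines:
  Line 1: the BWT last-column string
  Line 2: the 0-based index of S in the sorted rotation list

Answer: 8z9z797z98xz887x8y$x9
18

Derivation:
All 21 rotations (rotation i = S[i:]+S[:i]):
  rot[0] = z7xxz8x989789z98yz78$
  rot[1] = 7xxz8x989789z98yz78$z
  rot[2] = xxz8x989789z98yz78$z7
  rot[3] = xz8x989789z98yz78$z7x
  rot[4] = z8x989789z98yz78$z7xx
  rot[5] = 8x989789z98yz78$z7xxz
  rot[6] = x989789z98yz78$z7xxz8
  rot[7] = 989789z98yz78$z7xxz8x
  rot[8] = 89789z98yz78$z7xxz8x9
  rot[9] = 9789z98yz78$z7xxz8x98
  rot[10] = 789z98yz78$z7xxz8x989
  rot[11] = 89z98yz78$z7xxz8x9897
  rot[12] = 9z98yz78$z7xxz8x98978
  rot[13] = z98yz78$z7xxz8x989789
  rot[14] = 98yz78$z7xxz8x989789z
  rot[15] = 8yz78$z7xxz8x989789z9
  rot[16] = yz78$z7xxz8x989789z98
  rot[17] = z78$z7xxz8x989789z98y
  rot[18] = 78$z7xxz8x989789z98yz
  rot[19] = 8$z7xxz8x989789z98yz7
  rot[20] = $z7xxz8x989789z98yz78
Sorted (with $ < everything):
  sorted[0] = $z7xxz8x989789z98yz78  (last char: '8')
  sorted[1] = 78$z7xxz8x989789z98yz  (last char: 'z')
  sorted[2] = 789z98yz78$z7xxz8x989  (last char: '9')
  sorted[3] = 7xxz8x989789z98yz78$z  (last char: 'z')
  sorted[4] = 8$z7xxz8x989789z98yz7  (last char: '7')
  sorted[5] = 89789z98yz78$z7xxz8x9  (last char: '9')
  sorted[6] = 89z98yz78$z7xxz8x9897  (last char: '7')
  sorted[7] = 8x989789z98yz78$z7xxz  (last char: 'z')
  sorted[8] = 8yz78$z7xxz8x989789z9  (last char: '9')
  sorted[9] = 9789z98yz78$z7xxz8x98  (last char: '8')
  sorted[10] = 989789z98yz78$z7xxz8x  (last char: 'x')
  sorted[11] = 98yz78$z7xxz8x989789z  (last char: 'z')
  sorted[12] = 9z98yz78$z7xxz8x98978  (last char: '8')
  sorted[13] = x989789z98yz78$z7xxz8  (last char: '8')
  sorted[14] = xxz8x989789z98yz78$z7  (last char: '7')
  sorted[15] = xz8x989789z98yz78$z7x  (last char: 'x')
  sorted[16] = yz78$z7xxz8x989789z98  (last char: '8')
  sorted[17] = z78$z7xxz8x989789z98y  (last char: 'y')
  sorted[18] = z7xxz8x989789z98yz78$  (last char: '$')
  sorted[19] = z8x989789z98yz78$z7xx  (last char: 'x')
  sorted[20] = z98yz78$z7xxz8x989789  (last char: '9')
Last column: 8z9z797z98xz887x8y$x9
Original string S is at sorted index 18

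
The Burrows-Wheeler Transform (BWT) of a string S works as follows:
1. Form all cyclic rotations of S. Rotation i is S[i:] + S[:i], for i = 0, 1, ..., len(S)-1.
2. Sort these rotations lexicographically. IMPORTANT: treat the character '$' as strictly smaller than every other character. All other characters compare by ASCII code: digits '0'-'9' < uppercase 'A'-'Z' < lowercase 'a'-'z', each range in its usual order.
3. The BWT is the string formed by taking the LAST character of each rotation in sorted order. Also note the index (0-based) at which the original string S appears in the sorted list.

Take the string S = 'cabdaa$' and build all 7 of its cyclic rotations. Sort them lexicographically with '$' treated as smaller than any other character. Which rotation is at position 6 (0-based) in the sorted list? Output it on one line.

All 7 rotations (rotation i = S[i:]+S[:i]):
  rot[0] = cabdaa$
  rot[1] = abdaa$c
  rot[2] = bdaa$ca
  rot[3] = daa$cab
  rot[4] = aa$cabd
  rot[5] = a$cabda
  rot[6] = $cabdaa
Sorted (with $ < everything):
  sorted[0] = $cabdaa
  sorted[1] = a$cabda
  sorted[2] = aa$cabd
  sorted[3] = abdaa$c
  sorted[4] = bdaa$ca
  sorted[5] = cabdaa$
  sorted[6] = daa$cab
sorted[6] = daa$cab

Answer: daa$cab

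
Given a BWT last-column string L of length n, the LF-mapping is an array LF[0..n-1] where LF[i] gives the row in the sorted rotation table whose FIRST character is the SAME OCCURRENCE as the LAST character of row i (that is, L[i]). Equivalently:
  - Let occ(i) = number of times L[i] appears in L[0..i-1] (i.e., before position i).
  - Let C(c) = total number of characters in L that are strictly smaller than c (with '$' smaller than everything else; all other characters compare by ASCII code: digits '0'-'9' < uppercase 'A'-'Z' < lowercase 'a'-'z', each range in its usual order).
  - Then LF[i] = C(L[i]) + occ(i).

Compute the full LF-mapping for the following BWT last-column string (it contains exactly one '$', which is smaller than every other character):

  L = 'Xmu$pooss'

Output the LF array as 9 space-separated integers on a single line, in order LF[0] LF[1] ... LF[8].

Answer: 1 2 8 0 5 3 4 6 7

Derivation:
Char counts: '$':1, 'X':1, 'm':1, 'o':2, 'p':1, 's':2, 'u':1
C (first-col start): C('$')=0, C('X')=1, C('m')=2, C('o')=3, C('p')=5, C('s')=6, C('u')=8
L[0]='X': occ=0, LF[0]=C('X')+0=1+0=1
L[1]='m': occ=0, LF[1]=C('m')+0=2+0=2
L[2]='u': occ=0, LF[2]=C('u')+0=8+0=8
L[3]='$': occ=0, LF[3]=C('$')+0=0+0=0
L[4]='p': occ=0, LF[4]=C('p')+0=5+0=5
L[5]='o': occ=0, LF[5]=C('o')+0=3+0=3
L[6]='o': occ=1, LF[6]=C('o')+1=3+1=4
L[7]='s': occ=0, LF[7]=C('s')+0=6+0=6
L[8]='s': occ=1, LF[8]=C('s')+1=6+1=7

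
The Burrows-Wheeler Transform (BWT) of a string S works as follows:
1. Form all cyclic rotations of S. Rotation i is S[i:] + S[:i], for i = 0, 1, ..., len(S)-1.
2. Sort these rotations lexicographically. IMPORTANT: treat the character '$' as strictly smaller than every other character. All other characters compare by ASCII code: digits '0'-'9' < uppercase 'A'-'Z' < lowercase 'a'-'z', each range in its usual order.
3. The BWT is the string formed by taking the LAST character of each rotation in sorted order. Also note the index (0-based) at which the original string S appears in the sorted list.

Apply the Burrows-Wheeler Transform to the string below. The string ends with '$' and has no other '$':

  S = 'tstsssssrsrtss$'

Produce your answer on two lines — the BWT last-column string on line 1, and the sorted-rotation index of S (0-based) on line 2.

All 15 rotations (rotation i = S[i:]+S[:i]):
  rot[0] = tstsssssrsrtss$
  rot[1] = stsssssrsrtss$t
  rot[2] = tsssssrsrtss$ts
  rot[3] = sssssrsrtss$tst
  rot[4] = ssssrsrtss$tsts
  rot[5] = sssrsrtss$tstss
  rot[6] = ssrsrtss$tstsss
  rot[7] = srsrtss$tstssss
  rot[8] = rsrtss$tstsssss
  rot[9] = srtss$tstsssssr
  rot[10] = rtss$tstsssssrs
  rot[11] = tss$tstsssssrsr
  rot[12] = ss$tstsssssrsrt
  rot[13] = s$tstsssssrsrts
  rot[14] = $tstsssssrsrtss
Sorted (with $ < everything):
  sorted[0] = $tstsssssrsrtss  (last char: 's')
  sorted[1] = rsrtss$tstsssss  (last char: 's')
  sorted[2] = rtss$tstsssssrs  (last char: 's')
  sorted[3] = s$tstsssssrsrts  (last char: 's')
  sorted[4] = srsrtss$tstssss  (last char: 's')
  sorted[5] = srtss$tstsssssr  (last char: 'r')
  sorted[6] = ss$tstsssssrsrt  (last char: 't')
  sorted[7] = ssrsrtss$tstsss  (last char: 's')
  sorted[8] = sssrsrtss$tstss  (last char: 's')
  sorted[9] = ssssrsrtss$tsts  (last char: 's')
  sorted[10] = sssssrsrtss$tst  (last char: 't')
  sorted[11] = stsssssrsrtss$t  (last char: 't')
  sorted[12] = tss$tstsssssrsr  (last char: 'r')
  sorted[13] = tsssssrsrtss$ts  (last char: 's')
  sorted[14] = tstsssssrsrtss$  (last char: '$')
Last column: sssssrtsssttrs$
Original string S is at sorted index 14

Answer: sssssrtsssttrs$
14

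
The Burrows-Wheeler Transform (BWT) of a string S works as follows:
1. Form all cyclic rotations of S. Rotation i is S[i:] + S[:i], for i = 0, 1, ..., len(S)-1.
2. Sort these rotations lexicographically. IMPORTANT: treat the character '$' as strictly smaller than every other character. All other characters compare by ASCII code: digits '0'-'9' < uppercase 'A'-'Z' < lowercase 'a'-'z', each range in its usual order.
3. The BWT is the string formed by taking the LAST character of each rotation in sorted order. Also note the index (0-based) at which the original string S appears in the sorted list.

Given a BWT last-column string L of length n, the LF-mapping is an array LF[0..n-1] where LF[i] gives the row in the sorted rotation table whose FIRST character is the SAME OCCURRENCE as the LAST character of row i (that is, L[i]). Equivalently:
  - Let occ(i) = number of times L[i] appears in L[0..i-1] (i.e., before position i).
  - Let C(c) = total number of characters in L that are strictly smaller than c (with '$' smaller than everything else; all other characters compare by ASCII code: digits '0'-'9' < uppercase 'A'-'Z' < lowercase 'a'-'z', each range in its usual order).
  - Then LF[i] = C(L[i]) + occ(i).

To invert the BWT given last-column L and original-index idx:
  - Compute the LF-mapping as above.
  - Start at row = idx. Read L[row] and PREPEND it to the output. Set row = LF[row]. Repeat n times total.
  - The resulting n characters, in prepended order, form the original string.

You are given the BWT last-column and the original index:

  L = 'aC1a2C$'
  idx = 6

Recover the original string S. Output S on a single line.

Answer: aC12Ca$

Derivation:
LF mapping: 5 3 1 6 2 4 0
Walk LF starting at row 6, prepending L[row]:
  step 1: row=6, L[6]='$', prepend. Next row=LF[6]=0
  step 2: row=0, L[0]='a', prepend. Next row=LF[0]=5
  step 3: row=5, L[5]='C', prepend. Next row=LF[5]=4
  step 4: row=4, L[4]='2', prepend. Next row=LF[4]=2
  step 5: row=2, L[2]='1', prepend. Next row=LF[2]=1
  step 6: row=1, L[1]='C', prepend. Next row=LF[1]=3
  step 7: row=3, L[3]='a', prepend. Next row=LF[3]=6
Reversed output: aC12Ca$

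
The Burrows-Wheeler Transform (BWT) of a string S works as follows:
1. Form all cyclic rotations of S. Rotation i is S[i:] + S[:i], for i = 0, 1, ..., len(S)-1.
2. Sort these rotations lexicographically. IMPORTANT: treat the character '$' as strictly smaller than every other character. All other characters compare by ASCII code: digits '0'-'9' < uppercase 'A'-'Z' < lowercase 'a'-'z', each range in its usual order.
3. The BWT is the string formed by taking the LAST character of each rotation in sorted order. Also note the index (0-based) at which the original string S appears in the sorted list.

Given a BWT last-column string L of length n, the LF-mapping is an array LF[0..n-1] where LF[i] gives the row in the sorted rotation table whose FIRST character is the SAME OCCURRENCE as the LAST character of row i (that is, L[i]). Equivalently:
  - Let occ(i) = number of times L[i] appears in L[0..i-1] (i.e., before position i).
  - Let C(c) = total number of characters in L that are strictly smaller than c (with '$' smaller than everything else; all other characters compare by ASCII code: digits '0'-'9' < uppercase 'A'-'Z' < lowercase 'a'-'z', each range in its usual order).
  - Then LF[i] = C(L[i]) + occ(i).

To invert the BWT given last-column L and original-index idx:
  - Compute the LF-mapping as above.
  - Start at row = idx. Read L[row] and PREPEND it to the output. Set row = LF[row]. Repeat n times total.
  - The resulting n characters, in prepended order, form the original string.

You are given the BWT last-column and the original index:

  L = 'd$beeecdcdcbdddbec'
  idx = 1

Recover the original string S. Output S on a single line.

Answer: bbdddebeccddceecd$

Derivation:
LF mapping: 8 0 1 14 15 16 4 9 5 10 6 2 11 12 13 3 17 7
Walk LF starting at row 1, prepending L[row]:
  step 1: row=1, L[1]='$', prepend. Next row=LF[1]=0
  step 2: row=0, L[0]='d', prepend. Next row=LF[0]=8
  step 3: row=8, L[8]='c', prepend. Next row=LF[8]=5
  step 4: row=5, L[5]='e', prepend. Next row=LF[5]=16
  step 5: row=16, L[16]='e', prepend. Next row=LF[16]=17
  step 6: row=17, L[17]='c', prepend. Next row=LF[17]=7
  step 7: row=7, L[7]='d', prepend. Next row=LF[7]=9
  step 8: row=9, L[9]='d', prepend. Next row=LF[9]=10
  step 9: row=10, L[10]='c', prepend. Next row=LF[10]=6
  step 10: row=6, L[6]='c', prepend. Next row=LF[6]=4
  step 11: row=4, L[4]='e', prepend. Next row=LF[4]=15
  step 12: row=15, L[15]='b', prepend. Next row=LF[15]=3
  step 13: row=3, L[3]='e', prepend. Next row=LF[3]=14
  step 14: row=14, L[14]='d', prepend. Next row=LF[14]=13
  step 15: row=13, L[13]='d', prepend. Next row=LF[13]=12
  step 16: row=12, L[12]='d', prepend. Next row=LF[12]=11
  step 17: row=11, L[11]='b', prepend. Next row=LF[11]=2
  step 18: row=2, L[2]='b', prepend. Next row=LF[2]=1
Reversed output: bbdddebeccddceecd$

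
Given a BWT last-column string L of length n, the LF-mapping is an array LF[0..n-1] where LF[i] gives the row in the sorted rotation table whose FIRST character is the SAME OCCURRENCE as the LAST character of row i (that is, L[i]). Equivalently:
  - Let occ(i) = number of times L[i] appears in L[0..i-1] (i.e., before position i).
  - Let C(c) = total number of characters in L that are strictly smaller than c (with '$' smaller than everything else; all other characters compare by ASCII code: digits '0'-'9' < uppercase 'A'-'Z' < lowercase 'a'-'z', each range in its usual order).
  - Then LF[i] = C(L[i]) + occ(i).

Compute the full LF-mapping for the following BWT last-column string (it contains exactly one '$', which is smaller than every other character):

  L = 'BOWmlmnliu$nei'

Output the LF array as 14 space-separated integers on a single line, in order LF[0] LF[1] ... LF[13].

Char counts: '$':1, 'B':1, 'O':1, 'W':1, 'e':1, 'i':2, 'l':2, 'm':2, 'n':2, 'u':1
C (first-col start): C('$')=0, C('B')=1, C('O')=2, C('W')=3, C('e')=4, C('i')=5, C('l')=7, C('m')=9, C('n')=11, C('u')=13
L[0]='B': occ=0, LF[0]=C('B')+0=1+0=1
L[1]='O': occ=0, LF[1]=C('O')+0=2+0=2
L[2]='W': occ=0, LF[2]=C('W')+0=3+0=3
L[3]='m': occ=0, LF[3]=C('m')+0=9+0=9
L[4]='l': occ=0, LF[4]=C('l')+0=7+0=7
L[5]='m': occ=1, LF[5]=C('m')+1=9+1=10
L[6]='n': occ=0, LF[6]=C('n')+0=11+0=11
L[7]='l': occ=1, LF[7]=C('l')+1=7+1=8
L[8]='i': occ=0, LF[8]=C('i')+0=5+0=5
L[9]='u': occ=0, LF[9]=C('u')+0=13+0=13
L[10]='$': occ=0, LF[10]=C('$')+0=0+0=0
L[11]='n': occ=1, LF[11]=C('n')+1=11+1=12
L[12]='e': occ=0, LF[12]=C('e')+0=4+0=4
L[13]='i': occ=1, LF[13]=C('i')+1=5+1=6

Answer: 1 2 3 9 7 10 11 8 5 13 0 12 4 6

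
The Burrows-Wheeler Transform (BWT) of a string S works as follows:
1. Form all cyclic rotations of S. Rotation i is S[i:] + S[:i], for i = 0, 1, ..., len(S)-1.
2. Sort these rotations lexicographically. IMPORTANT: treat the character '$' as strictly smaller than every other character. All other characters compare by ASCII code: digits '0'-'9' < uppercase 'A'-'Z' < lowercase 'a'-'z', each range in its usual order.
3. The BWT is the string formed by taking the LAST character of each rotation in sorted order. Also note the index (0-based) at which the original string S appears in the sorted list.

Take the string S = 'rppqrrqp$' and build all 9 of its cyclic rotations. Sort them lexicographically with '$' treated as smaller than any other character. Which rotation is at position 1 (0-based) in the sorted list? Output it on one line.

All 9 rotations (rotation i = S[i:]+S[:i]):
  rot[0] = rppqrrqp$
  rot[1] = ppqrrqp$r
  rot[2] = pqrrqp$rp
  rot[3] = qrrqp$rpp
  rot[4] = rrqp$rppq
  rot[5] = rqp$rppqr
  rot[6] = qp$rppqrr
  rot[7] = p$rppqrrq
  rot[8] = $rppqrrqp
Sorted (with $ < everything):
  sorted[0] = $rppqrrqp
  sorted[1] = p$rppqrrq
  sorted[2] = ppqrrqp$r
  sorted[3] = pqrrqp$rp
  sorted[4] = qp$rppqrr
  sorted[5] = qrrqp$rpp
  sorted[6] = rppqrrqp$
  sorted[7] = rqp$rppqr
  sorted[8] = rrqp$rppq
sorted[1] = p$rppqrrq

Answer: p$rppqrrq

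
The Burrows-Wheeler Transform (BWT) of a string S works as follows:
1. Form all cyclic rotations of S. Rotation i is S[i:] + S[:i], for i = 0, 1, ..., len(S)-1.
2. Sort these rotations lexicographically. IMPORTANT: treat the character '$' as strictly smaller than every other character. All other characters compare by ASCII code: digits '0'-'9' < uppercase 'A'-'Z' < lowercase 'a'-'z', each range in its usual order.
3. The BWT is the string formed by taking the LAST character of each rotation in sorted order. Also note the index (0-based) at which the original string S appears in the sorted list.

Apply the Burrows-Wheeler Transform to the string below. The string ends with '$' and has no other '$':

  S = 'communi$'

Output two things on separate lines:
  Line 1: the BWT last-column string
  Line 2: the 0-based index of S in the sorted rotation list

All 8 rotations (rotation i = S[i:]+S[:i]):
  rot[0] = communi$
  rot[1] = ommuni$c
  rot[2] = mmuni$co
  rot[3] = muni$com
  rot[4] = uni$comm
  rot[5] = ni$commu
  rot[6] = i$commun
  rot[7] = $communi
Sorted (with $ < everything):
  sorted[0] = $communi  (last char: 'i')
  sorted[1] = communi$  (last char: '$')
  sorted[2] = i$commun  (last char: 'n')
  sorted[3] = mmuni$co  (last char: 'o')
  sorted[4] = muni$com  (last char: 'm')
  sorted[5] = ni$commu  (last char: 'u')
  sorted[6] = ommuni$c  (last char: 'c')
  sorted[7] = uni$comm  (last char: 'm')
Last column: i$nomucm
Original string S is at sorted index 1

Answer: i$nomucm
1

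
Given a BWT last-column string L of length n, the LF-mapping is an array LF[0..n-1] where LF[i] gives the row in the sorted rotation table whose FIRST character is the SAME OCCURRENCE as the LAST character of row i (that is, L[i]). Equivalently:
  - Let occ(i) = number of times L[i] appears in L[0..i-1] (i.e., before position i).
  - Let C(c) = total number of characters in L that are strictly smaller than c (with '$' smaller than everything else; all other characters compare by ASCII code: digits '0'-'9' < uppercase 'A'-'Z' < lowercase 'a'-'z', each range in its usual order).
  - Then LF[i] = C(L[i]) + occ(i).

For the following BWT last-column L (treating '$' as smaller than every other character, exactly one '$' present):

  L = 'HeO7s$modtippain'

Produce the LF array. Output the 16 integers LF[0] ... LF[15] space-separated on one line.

Char counts: '$':1, '7':1, 'H':1, 'O':1, 'a':1, 'd':1, 'e':1, 'i':2, 'm':1, 'n':1, 'o':1, 'p':2, 's':1, 't':1
C (first-col start): C('$')=0, C('7')=1, C('H')=2, C('O')=3, C('a')=4, C('d')=5, C('e')=6, C('i')=7, C('m')=9, C('n')=10, C('o')=11, C('p')=12, C('s')=14, C('t')=15
L[0]='H': occ=0, LF[0]=C('H')+0=2+0=2
L[1]='e': occ=0, LF[1]=C('e')+0=6+0=6
L[2]='O': occ=0, LF[2]=C('O')+0=3+0=3
L[3]='7': occ=0, LF[3]=C('7')+0=1+0=1
L[4]='s': occ=0, LF[4]=C('s')+0=14+0=14
L[5]='$': occ=0, LF[5]=C('$')+0=0+0=0
L[6]='m': occ=0, LF[6]=C('m')+0=9+0=9
L[7]='o': occ=0, LF[7]=C('o')+0=11+0=11
L[8]='d': occ=0, LF[8]=C('d')+0=5+0=5
L[9]='t': occ=0, LF[9]=C('t')+0=15+0=15
L[10]='i': occ=0, LF[10]=C('i')+0=7+0=7
L[11]='p': occ=0, LF[11]=C('p')+0=12+0=12
L[12]='p': occ=1, LF[12]=C('p')+1=12+1=13
L[13]='a': occ=0, LF[13]=C('a')+0=4+0=4
L[14]='i': occ=1, LF[14]=C('i')+1=7+1=8
L[15]='n': occ=0, LF[15]=C('n')+0=10+0=10

Answer: 2 6 3 1 14 0 9 11 5 15 7 12 13 4 8 10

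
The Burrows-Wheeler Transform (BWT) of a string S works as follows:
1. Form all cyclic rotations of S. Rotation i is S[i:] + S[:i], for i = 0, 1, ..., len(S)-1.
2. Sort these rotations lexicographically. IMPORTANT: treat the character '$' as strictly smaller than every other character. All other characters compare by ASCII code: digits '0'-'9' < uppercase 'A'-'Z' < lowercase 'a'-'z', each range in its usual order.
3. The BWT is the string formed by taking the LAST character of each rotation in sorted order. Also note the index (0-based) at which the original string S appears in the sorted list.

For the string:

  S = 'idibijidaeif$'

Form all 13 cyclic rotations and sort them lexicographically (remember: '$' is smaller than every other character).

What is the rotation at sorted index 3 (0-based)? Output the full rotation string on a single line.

All 13 rotations (rotation i = S[i:]+S[:i]):
  rot[0] = idibijidaeif$
  rot[1] = dibijidaeif$i
  rot[2] = ibijidaeif$id
  rot[3] = bijidaeif$idi
  rot[4] = ijidaeif$idib
  rot[5] = jidaeif$idibi
  rot[6] = idaeif$idibij
  rot[7] = daeif$idibiji
  rot[8] = aeif$idibijid
  rot[9] = eif$idibijida
  rot[10] = if$idibijidae
  rot[11] = f$idibijidaei
  rot[12] = $idibijidaeif
Sorted (with $ < everything):
  sorted[0] = $idibijidaeif
  sorted[1] = aeif$idibijid
  sorted[2] = bijidaeif$idi
  sorted[3] = daeif$idibiji
  sorted[4] = dibijidaeif$i
  sorted[5] = eif$idibijida
  sorted[6] = f$idibijidaei
  sorted[7] = ibijidaeif$id
  sorted[8] = idaeif$idibij
  sorted[9] = idibijidaeif$
  sorted[10] = if$idibijidae
  sorted[11] = ijidaeif$idib
  sorted[12] = jidaeif$idibi
sorted[3] = daeif$idibiji

Answer: daeif$idibiji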